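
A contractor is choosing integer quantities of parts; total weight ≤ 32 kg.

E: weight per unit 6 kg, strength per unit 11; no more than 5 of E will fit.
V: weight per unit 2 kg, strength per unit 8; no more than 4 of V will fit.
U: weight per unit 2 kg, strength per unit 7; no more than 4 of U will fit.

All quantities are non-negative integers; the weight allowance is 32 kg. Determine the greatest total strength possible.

86

3×E, 3×V, and 4×U: weight 32 ≤ 32, strength 3·11 + 3·8 + 4·7 = 85.
3×E, 4×V, and 3×U: weight 32 ≤ 32, strength 3·11 + 4·8 + 3·7 = 86.
Best is 86.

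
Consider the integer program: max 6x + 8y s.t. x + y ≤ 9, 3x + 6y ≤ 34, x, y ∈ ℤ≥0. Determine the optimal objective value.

Relaxing integrality, the LP optimum is 58.67 at (x,y) = (6.67, 2.33), which is not an integer point.
(x,y)=(7,2): 1·7+1·2=9≤9, 3·7+6·2=33≤34, objective 58.
(x,y)=(8,1): 1·8+1·1=9≤9, 3·8+6·1=30≤34, objective 56.
(x,y)=(5,3): 1·5+1·3=8≤9, 3·5+6·3=33≤34, objective 54.
The best lattice point is (7,2), giving 58.

58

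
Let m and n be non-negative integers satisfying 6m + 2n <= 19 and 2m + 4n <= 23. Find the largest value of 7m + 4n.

27

The continuous relaxation peaks at (1.5, 5) with value 30.50; rounding to a feasible lattice point costs some objective.
(m,n)=(1,5): 6·1+2·5=16≤19, 2·1+4·5=22≤23, objective 27.
(m,n)=(1,4): 6·1+2·4=14≤19, 2·1+4·4=18≤23, objective 23.
(m,n)=(0,5): 6·0+2·5=10≤19, 2·0+4·5=20≤23, objective 20.
The best lattice point is (1,5), giving 27.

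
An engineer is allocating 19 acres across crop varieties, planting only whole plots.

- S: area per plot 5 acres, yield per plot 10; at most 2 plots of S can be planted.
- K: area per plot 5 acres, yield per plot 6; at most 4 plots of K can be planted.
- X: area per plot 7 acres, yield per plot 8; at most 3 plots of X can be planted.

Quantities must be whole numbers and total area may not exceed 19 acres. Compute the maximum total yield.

Take 2×S and 1×X: area 17 ≤ 19, yield 2·10 + 1·8 = 28.
S has the best ratio (10/5) and is taken to its limit of 2; remaining capacity is filled optimally with the others.

28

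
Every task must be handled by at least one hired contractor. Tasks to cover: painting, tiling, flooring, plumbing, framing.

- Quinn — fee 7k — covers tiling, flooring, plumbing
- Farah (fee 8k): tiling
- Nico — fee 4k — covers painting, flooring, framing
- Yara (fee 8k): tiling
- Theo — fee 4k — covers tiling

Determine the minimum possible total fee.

Choose Quinn and Nico: together they cover painting, tiling, flooring, plumbing, framing — every task.
Total fee: 7 + 4 = 11.

11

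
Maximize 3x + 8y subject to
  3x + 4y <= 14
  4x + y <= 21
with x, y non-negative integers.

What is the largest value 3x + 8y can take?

24

(x,y)=(0,3): 3·0+4·3=12≤14, 4·0+1·3=3≤21, objective 24.
(x,y)=(1,2): 3·1+4·2=11≤14, 4·1+1·2=6≤21, objective 19.
(x,y)=(0,2): 3·0+4·2=8≤14, 4·0+1·2=2≤21, objective 16.
No feasible integer point exceeds 24.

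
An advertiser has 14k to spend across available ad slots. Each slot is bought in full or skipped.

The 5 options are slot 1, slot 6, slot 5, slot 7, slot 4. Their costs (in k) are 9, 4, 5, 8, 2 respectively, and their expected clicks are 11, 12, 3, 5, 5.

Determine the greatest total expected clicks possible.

23

Allowing fractional choices, the relaxed optimum would be about 26.8, but ad slots are indivisible.
slot 1 + slot 6: cost 9 + 4 = 13 ≤ 14, expected clicks 11 + 12 = 23.
slot 6 + slot 7 + slot 4: cost 4 + 8 + 2 = 14 ≤ 14, expected clicks 12 + 5 + 5 = 22.
slot 6 + slot 5 + slot 4: cost 4 + 5 + 2 = 11 ≤ 14, expected clicks 12 + 3 + 5 = 20.
Best is slot 1 and slot 6 with total expected clicks 23.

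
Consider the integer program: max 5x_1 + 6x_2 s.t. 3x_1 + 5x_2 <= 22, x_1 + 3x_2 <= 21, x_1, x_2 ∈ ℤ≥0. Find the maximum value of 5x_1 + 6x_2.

35

(x_1,x_2)=(7,0) is feasible, giving 35.
(x_1,x_2)=(6,0) is feasible, giving 30.
The best lattice point is (7,0), giving 35.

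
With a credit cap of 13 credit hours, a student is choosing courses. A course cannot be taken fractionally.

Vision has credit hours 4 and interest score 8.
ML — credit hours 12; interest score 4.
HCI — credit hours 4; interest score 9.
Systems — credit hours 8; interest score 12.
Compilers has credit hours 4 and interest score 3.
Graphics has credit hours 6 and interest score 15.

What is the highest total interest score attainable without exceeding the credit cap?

24

Allowing fractional choices, the relaxed optimum would be about 30.0, but courses are indivisible.
Vision + Graphics: credit hours 4 + 6 = 10 ≤ 13, interest score 8 + 15 = 23.
HCI + Graphics: credit hours 4 + 6 = 10 ≤ 13, interest score 9 + 15 = 24.
Best is HCI and Graphics with total interest score 24.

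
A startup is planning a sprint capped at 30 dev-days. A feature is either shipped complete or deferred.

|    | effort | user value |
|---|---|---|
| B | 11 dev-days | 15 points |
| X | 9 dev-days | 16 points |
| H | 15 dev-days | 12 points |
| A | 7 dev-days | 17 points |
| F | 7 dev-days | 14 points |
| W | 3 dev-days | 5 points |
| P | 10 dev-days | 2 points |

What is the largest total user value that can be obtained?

Treat it as a binary knapsack problem.
Take B, X, A, and W: effort 11 + 9 + 7 + 3 = 30 ≤ 30, user value 15 + 16 + 17 + 5 = 53.
No other feasible combination does better.

53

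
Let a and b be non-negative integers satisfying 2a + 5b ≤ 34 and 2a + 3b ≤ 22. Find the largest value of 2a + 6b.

40

Relaxing integrality, the LP optimum is 40.80 at (a,b) = (0, 6.8), which is not an integer point.
(a,b)=(2,6): 2·2+5·6=34≤34, 2·2+3·6=22≤22, objective 40.
(a,b)=(1,6): 2·1+5·6=32≤34, 2·1+3·6=20≤22, objective 38.
(a,b)=(0,6): 2·0+5·6=30≤34, 2·0+3·6=18≤22, objective 36.
(a,b)=(3,5): 2·3+5·5=31≤34, 2·3+3·5=21≤22, objective 36.
No feasible integer point exceeds 40.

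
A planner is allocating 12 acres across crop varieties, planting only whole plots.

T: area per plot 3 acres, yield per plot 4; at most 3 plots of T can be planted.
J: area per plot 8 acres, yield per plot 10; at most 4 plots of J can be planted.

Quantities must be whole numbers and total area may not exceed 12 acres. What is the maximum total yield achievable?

This is a bounded integer knapsack.
T has the best ratio (4/3); taking only T gives at most 3×4 = 12 (stopped by the supply cap of 3).
Mixing does better — 1×T and 1×J: area 11 ≤ 12, yield 1·4 + 1·10 = 14.

14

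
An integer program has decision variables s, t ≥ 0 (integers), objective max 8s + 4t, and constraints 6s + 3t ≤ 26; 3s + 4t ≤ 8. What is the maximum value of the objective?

16

The continuous relaxation peaks at (2.67, 0) with value 21.33; rounding to a feasible lattice point costs some objective.
(s,t)=(2,0): 6·2+3·0=12≤26, 3·2+4·0=6≤8, objective 16.
(s,t)=(1,1): 6·1+3·1=9≤26, 3·1+4·1=7≤8, objective 12.
(s,t)=(1,0): 6·1+3·0=6≤26, 3·1+4·0=3≤8, objective 8.
The best lattice point is (2,0), giving 16.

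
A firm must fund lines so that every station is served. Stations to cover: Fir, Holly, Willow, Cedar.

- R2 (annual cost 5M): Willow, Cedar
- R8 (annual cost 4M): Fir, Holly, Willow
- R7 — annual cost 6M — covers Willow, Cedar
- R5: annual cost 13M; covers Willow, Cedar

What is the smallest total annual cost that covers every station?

9

This is an integer covering problem.
Choose R2 and R8: together they cover Fir, Holly, Willow, Cedar — every station.
Total annual cost: 5 + 4 = 9.
No cover costs less than 9.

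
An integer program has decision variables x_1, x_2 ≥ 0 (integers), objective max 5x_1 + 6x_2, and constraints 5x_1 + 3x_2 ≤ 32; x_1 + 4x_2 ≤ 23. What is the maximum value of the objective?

(x_1,x_2)=(3,5) is feasible, giving 45.
(x_1,x_2)=(4,4) is feasible, giving 44.
(x_1,x_2)=(2,5) is feasible, giving 40.
(x_1,x_2)=(3,4) is feasible, giving 39.
Maximum is 45 at (x_1,x_2)=(3,5).

45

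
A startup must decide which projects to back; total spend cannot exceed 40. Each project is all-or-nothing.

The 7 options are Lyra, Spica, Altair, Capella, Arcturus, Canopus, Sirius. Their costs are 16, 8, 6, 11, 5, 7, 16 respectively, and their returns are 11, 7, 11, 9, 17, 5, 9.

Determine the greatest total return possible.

Allowing fractional choices, the relaxed optimum would be about 51.1, but projects are indivisible.
Lyra + Spica + Altair + Arcturus: cost 16 + 8 + 6 + 5 = 35 ≤ 40, return 11 + 7 + 11 + 17 = 46.
Lyra + Altair + Capella + Arcturus: cost 16 + 6 + 11 + 5 = 38 ≤ 40, return 11 + 11 + 9 + 17 = 48.
Spica + Altair + Capella + Arcturus + Canopus: cost 8 + 6 + 11 + 5 + 7 = 37 ≤ 40, return 7 + 11 + 9 + 17 + 5 = 49.
Best is Spica, Altair, Capella, Arcturus, and Canopus with total return 49.

49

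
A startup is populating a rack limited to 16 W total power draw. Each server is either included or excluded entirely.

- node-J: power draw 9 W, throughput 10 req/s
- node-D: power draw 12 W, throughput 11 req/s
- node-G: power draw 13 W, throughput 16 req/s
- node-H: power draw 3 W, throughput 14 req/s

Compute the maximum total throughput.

30

node-D + node-H: power draw 12 + 3 = 15 ≤ 16, throughput 11 + 14 = 25.
node-G + node-H: power draw 13 + 3 = 16 ≤ 16, throughput 16 + 14 = 30.
Best is node-G and node-H with total throughput 30.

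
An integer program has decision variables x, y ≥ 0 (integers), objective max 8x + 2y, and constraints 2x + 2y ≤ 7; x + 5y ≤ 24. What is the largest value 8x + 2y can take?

The continuous relaxation peaks at (3.5, 0) with value 28.00; rounding to a feasible lattice point costs some objective.
(x,y)=(3,0): 2·3+2·0=6≤7, 1·3+5·0=3≤24, objective 24.
(x,y)=(2,1): 2·2+2·1=6≤7, 1·2+5·1=7≤24, objective 18.
No feasible integer point exceeds 24.

24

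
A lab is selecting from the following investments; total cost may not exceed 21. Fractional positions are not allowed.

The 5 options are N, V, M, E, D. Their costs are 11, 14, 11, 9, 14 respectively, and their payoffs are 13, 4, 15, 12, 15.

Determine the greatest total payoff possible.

27

Allowing fractional choices, the relaxed optimum would be about 28.2, but investments are indivisible.
M: cost 11 ≤ 21, payoff 15.
M + E: cost 11 + 9 = 20 ≤ 21, payoff 15 + 12 = 27.
N + E: cost 11 + 9 = 20 ≤ 21, payoff 13 + 12 = 25.
Best is M and E with total payoff 27.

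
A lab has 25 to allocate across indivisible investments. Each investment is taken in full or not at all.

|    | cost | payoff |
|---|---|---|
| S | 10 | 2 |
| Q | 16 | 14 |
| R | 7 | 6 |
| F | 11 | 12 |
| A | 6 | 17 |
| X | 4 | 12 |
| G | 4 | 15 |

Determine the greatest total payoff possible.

56

This is an integer program with binary decision variables.
R + A + X + G: cost 7 + 6 + 4 + 4 = 21 ≤ 25, payoff 6 + 17 + 12 + 15 = 50.
F + A + X + G: cost 11 + 6 + 4 + 4 = 25 ≤ 25, payoff 12 + 17 + 12 + 15 = 56.
S + A + X + G: cost 10 + 6 + 4 + 4 = 24 ≤ 25, payoff 2 + 17 + 12 + 15 = 46.
Best is F, A, X, and G with total payoff 56.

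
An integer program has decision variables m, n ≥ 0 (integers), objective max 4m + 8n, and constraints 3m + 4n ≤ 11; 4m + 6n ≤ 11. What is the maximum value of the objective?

12

Relaxing integrality, the LP optimum is 14.67 at (m,n) = (0, 1.83), which is not an integer point.
(m,n)=(1,1): 3·1+4·1=7≤11, 4·1+6·1=10≤11, objective 12.
(m,n)=(0,1): 3·0+4·1=4≤11, 4·0+6·1=6≤11, objective 8.
(m,n)=(2,0): 3·2+4·0=6≤11, 4·2+6·0=8≤11, objective 8.
Maximum is 12 at (m,n)=(1,1).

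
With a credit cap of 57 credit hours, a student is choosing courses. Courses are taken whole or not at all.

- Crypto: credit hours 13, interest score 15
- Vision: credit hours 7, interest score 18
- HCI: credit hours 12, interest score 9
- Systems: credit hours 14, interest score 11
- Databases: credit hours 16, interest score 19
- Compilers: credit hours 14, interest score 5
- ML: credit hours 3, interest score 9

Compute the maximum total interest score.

72

Allowing fractional choices, the relaxed optimum would be about 75.0, but courses are indivisible.
Vision + HCI + Systems + Databases + ML: credit hours 7 + 12 + 14 + 16 + 3 = 52 ≤ 57, interest score 18 + 9 + 11 + 19 + 9 = 66.
Crypto + Vision + Systems + Databases + ML: credit hours 13 + 7 + 14 + 16 + 3 = 53 ≤ 57, interest score 15 + 18 + 11 + 19 + 9 = 72.
Crypto + Vision + HCI + Databases + ML: credit hours 13 + 7 + 12 + 16 + 3 = 51 ≤ 57, interest score 15 + 18 + 9 + 19 + 9 = 70.
Best is Crypto, Vision, Systems, Databases, and ML with total interest score 72.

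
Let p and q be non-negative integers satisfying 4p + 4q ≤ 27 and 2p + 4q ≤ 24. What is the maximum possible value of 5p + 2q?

(p,q)=(6,0): 4·6+4·0=24≤27, 2·6+4·0=12≤24, objective 30.
(p,q)=(5,1): 4·5+4·1=24≤27, 2·5+4·1=14≤24, objective 27.
(p,q)=(5,0): 4·5+4·0=20≤27, 2·5+4·0=10≤24, objective 25.
Maximum is 30 at (p,q)=(6,0).

30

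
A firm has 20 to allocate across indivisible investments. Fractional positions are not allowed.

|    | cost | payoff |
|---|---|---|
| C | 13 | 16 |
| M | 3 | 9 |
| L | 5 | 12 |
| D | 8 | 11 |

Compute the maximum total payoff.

32

Allowing fractional choices, the relaxed optimum would be about 36.9, but investments are indivisible.
C + M: cost 13 + 3 = 16 ≤ 20, payoff 16 + 9 = 25.
C + L: cost 13 + 5 = 18 ≤ 20, payoff 16 + 12 = 28.
M + L + D: cost 3 + 5 + 8 = 16 ≤ 20, payoff 9 + 12 + 11 = 32.
Best is M, L, and D with total payoff 32.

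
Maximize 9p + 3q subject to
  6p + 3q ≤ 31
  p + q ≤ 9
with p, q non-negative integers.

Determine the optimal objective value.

45

The continuous relaxation peaks at (5.17, 0) with value 46.50; rounding to a feasible lattice point costs some objective.
(p,q)=(5,0) is feasible, giving 45.
(p,q)=(4,1) is feasible, giving 39.
(p,q)=(4,0) is feasible, giving 36.
Maximum is 45 at (p,q)=(5,0).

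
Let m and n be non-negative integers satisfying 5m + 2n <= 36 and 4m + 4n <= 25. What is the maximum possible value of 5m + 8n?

48

Relaxing integrality, the LP optimum is 50.00 at (m,n) = (0, 6.25), which is not an integer point.
(m,n)=(0,6): 5·0+2·6=12≤36, 4·0+4·6=24≤25, objective 48.
(m,n)=(1,5): 5·1+2·5=15≤36, 4·1+4·5=24≤25, objective 45.
(m,n)=(0,5): 5·0+2·5=10≤36, 4·0+4·5=20≤25, objective 40.
Maximum is 48 at (m,n)=(0,6).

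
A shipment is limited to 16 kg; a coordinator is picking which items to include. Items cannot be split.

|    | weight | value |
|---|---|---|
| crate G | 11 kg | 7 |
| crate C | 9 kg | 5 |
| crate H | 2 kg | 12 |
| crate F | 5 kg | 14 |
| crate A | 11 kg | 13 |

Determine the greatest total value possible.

31

Allowing fractional choices, the relaxed optimum would be about 36.6, but items are indivisible.
crate H + crate F: weight 2 + 5 = 7 ≤ 16, value 12 + 14 = 26.
crate C + crate H + crate F: weight 9 + 2 + 5 = 16 ≤ 16, value 5 + 12 + 14 = 31.
crate F + crate A: weight 5 + 11 = 16 ≤ 16, value 14 + 13 = 27.
Best is crate C, crate H, and crate F with total value 31.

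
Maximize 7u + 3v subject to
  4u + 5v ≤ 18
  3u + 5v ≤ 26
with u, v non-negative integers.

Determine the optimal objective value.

28

The continuous relaxation peaks at (4.5, 0) with value 31.50; rounding to a feasible lattice point costs some objective.
(u,v)=(4,0): 4·4+5·0=16≤18, 3·4+5·0=12≤26, objective 28.
(u,v)=(3,1): 4·3+5·1=17≤18, 3·3+5·1=14≤26, objective 24.
(u,v)=(3,0): 4·3+5·0=12≤18, 3·3+5·0=9≤26, objective 21.
The best lattice point is (4,0), giving 28.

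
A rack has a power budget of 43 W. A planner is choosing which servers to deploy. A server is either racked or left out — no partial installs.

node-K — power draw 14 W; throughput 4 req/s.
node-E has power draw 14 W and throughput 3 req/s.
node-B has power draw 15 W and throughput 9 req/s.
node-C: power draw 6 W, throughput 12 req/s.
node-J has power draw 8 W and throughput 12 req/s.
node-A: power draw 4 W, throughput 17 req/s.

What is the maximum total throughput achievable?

Allowing fractional choices, the relaxed optimum would be about 52.9, but servers are indivisible.
node-B + node-C + node-J + node-A: power draw 15 + 6 + 8 + 4 = 33 ≤ 43, throughput 9 + 12 + 12 + 17 = 50.
node-E + node-C + node-J + node-A: power draw 14 + 6 + 8 + 4 = 32 ≤ 43, throughput 3 + 12 + 12 + 17 = 44.
node-K + node-C + node-J + node-A: power draw 14 + 6 + 8 + 4 = 32 ≤ 43, throughput 4 + 12 + 12 + 17 = 45.
Best is node-B, node-C, node-J, and node-A with total throughput 50.

50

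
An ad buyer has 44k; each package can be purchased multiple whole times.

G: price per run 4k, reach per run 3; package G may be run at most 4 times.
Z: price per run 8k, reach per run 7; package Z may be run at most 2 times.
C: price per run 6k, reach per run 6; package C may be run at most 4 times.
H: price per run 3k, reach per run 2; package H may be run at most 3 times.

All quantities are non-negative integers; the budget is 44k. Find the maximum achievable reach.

41

1×G, 2×Z, and 4×C: price 44 ≤ 44, reach 1·3 + 2·7 + 4·6 = 41.
2×Z, 4×C, and 1×H: price 43 ≤ 44, reach 2·7 + 4·6 + 1·2 = 40.
Best is 41.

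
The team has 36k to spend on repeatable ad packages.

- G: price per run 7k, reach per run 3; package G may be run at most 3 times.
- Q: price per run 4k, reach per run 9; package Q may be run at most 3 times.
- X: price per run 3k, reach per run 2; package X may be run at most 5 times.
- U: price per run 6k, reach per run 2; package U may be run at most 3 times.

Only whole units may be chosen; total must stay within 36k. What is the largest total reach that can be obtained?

40

This is a bounded integer knapsack.
3×Q, 4×X, and 2×U: price 36 ≤ 36, reach 3·9 + 4·2 + 2·2 = 39.
1×G, 3×Q, and 5×X: price 34 ≤ 36, reach 1·3 + 3·9 + 5·2 = 40.
Best is 40.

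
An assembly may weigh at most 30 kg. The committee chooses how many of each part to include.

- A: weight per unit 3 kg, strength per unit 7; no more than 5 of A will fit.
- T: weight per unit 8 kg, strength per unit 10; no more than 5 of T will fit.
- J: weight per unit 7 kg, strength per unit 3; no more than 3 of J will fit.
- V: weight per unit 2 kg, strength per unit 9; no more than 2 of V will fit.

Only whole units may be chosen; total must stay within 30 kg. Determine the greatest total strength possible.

V has the best ratio (9/2); taking only V gives at most 2×9 = 18 (stopped by the supply cap of 2).
Mixing does better — 5×A, 1×T, and 2×V: weight 27 ≤ 30, strength 5·7 + 1·10 + 2·9 = 63.

63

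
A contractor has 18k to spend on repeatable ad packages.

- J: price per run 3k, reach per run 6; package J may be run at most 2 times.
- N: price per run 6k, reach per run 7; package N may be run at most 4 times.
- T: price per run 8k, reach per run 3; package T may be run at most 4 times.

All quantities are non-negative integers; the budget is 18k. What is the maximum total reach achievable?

Take 2×J and 2×N: price 18 ≤ 18, reach 2·6 + 2·7 = 26.
J has the best ratio (6/3) and is taken to its limit of 2; remaining capacity is filled optimally with the others.

26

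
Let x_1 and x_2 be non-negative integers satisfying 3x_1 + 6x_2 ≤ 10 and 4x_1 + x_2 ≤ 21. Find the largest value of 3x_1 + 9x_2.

12

The continuous relaxation peaks at (0, 1.67) with value 15.00; rounding to a feasible lattice point costs some objective.
(x_1,x_2)=(1,1): 3·1+6·1=9≤10, 4·1+1·1=5≤21, objective 12.
(x_1,x_2)=(0,1): 3·0+6·1=6≤10, 4·0+1·1=1≤21, objective 9.
(x_1,x_2)=(2,0): 3·2+6·0=6≤10, 4·2+1·0=8≤21, objective 6.
(x_1,x_2)=(1,0): 3·1+6·0=3≤10, 4·1+1·0=4≤21, objective 3.
Maximum is 12 at (x_1,x_2)=(1,1).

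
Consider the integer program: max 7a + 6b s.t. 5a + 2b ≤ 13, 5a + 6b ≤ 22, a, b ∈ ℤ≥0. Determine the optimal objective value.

20

(a,b)=(2,1): 5·2+2·1=12≤13, 5·2+6·1=16≤22, objective 20.
(a,b)=(1,2): 5·1+2·2=9≤13, 5·1+6·2=17≤22, objective 19.
Maximum is 20 at (a,b)=(2,1).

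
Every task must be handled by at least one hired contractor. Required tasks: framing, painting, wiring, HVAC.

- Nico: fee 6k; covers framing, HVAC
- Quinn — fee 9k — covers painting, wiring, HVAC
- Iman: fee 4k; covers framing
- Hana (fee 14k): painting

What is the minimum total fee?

13

This is an integer covering problem.
Choose Quinn and Iman: together they cover framing, painting, wiring, HVAC — every task.
Total fee: 9 + 4 = 13.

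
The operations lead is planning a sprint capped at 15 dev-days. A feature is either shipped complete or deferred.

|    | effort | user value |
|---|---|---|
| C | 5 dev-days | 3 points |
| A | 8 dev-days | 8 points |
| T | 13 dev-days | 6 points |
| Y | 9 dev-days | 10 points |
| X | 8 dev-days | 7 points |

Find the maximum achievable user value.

Allowing fractional choices, the relaxed optimum would be about 16.0, but features are indivisible.
C + A: effort 5 + 8 = 13 ≤ 15, user value 3 + 8 = 11.
C + Y: effort 5 + 9 = 14 ≤ 15, user value 3 + 10 = 13.
Best is C and Y with total user value 13.

13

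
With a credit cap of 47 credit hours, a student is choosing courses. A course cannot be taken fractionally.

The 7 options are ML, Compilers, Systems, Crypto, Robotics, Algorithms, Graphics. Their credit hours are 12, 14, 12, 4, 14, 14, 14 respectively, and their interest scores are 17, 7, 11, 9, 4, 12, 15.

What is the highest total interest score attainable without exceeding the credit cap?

ML + Systems + Crypto + Graphics: credit hours 12 + 12 + 4 + 14 = 42 ≤ 47, interest score 17 + 11 + 9 + 15 = 52.
ML + Crypto + Algorithms + Graphics: credit hours 12 + 4 + 14 + 14 = 44 ≤ 47, interest score 17 + 9 + 12 + 15 = 53.
ML + Systems + Crypto + Algorithms: credit hours 12 + 12 + 4 + 14 = 42 ≤ 47, interest score 17 + 11 + 9 + 12 = 49.
Best is ML, Crypto, Algorithms, and Graphics with total interest score 53.

53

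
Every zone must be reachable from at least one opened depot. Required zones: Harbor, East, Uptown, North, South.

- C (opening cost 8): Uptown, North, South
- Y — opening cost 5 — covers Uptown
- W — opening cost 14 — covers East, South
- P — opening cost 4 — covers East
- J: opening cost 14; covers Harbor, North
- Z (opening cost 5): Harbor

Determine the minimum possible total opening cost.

Choose C, P, and Z: together they cover Harbor, East, Uptown, North, South — every zone.
Total opening cost: 8 + 4 + 5 = 17.
No cover costs less than 17.

17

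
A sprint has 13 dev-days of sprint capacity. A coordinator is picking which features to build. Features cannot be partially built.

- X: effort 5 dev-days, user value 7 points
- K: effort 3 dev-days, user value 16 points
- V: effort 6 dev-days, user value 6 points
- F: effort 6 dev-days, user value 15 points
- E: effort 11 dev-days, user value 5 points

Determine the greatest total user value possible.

31

This is a 0-1 knapsack instance.
Take K and F: effort 3 + 6 = 9 ≤ 13, user value 16 + 15 = 31.
No other feasible combination does better.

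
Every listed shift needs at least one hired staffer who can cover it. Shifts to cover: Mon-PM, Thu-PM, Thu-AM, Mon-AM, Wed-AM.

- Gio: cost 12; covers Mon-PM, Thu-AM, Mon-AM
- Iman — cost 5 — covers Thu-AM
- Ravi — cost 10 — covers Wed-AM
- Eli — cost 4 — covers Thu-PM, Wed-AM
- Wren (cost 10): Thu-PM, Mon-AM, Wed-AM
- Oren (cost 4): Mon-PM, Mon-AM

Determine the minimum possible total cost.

13

Choose Iman, Eli, and Oren: together they cover Mon-PM, Thu-PM, Thu-AM, Mon-AM, Wed-AM — every shift.
Total cost: 5 + 4 + 4 = 13.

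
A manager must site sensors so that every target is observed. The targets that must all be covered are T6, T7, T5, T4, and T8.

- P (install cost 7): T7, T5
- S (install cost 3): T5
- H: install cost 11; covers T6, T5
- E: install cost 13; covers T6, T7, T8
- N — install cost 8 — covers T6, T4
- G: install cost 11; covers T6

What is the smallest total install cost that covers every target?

Choose S, E, and N: together they cover T6, T7, T5, T4, T8 — every target.
Total install cost: 3 + 13 + 8 = 24.
No cover costs less than 24.

24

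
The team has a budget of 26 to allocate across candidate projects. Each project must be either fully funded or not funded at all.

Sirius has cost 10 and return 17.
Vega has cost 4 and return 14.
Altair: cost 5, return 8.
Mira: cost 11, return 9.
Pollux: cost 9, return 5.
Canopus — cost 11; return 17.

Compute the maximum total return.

48

Allowing fractional choices, the relaxed optimum would be about 49.8, but projects are indivisible.
Sirius + Altair + Canopus: cost 10 + 5 + 11 = 26 ≤ 26, return 17 + 8 + 17 = 42.
Sirius + Vega + Canopus: cost 10 + 4 + 11 = 25 ≤ 26, return 17 + 14 + 17 = 48.
Best is Sirius, Vega, and Canopus with total return 48.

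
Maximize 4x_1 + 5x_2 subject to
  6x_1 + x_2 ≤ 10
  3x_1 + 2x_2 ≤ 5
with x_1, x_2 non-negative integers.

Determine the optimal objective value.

Relaxing integrality, the LP optimum is 12.50 at (x_1,x_2) = (0, 2.5), which is not an integer point.
(x_1,x_2)=(0,2): 6·0+1·2=2≤10, 3·0+2·2=4≤5, objective 10.
(x_1,x_2)=(1,1): 6·1+1·1=7≤10, 3·1+2·1=5≤5, objective 9.
Maximum is 10 at (x_1,x_2)=(0,2).

10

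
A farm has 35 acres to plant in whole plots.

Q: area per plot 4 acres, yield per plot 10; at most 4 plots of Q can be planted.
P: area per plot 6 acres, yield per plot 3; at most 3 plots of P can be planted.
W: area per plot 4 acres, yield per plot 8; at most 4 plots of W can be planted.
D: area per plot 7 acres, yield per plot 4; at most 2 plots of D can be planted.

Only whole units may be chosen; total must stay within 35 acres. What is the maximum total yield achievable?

72

Take 4×Q and 4×W: area 32 ≤ 35, yield 4·10 + 4·8 = 72.
Q has the best ratio (10/4) and is taken to its limit of 4; remaining capacity is filled optimally with the others.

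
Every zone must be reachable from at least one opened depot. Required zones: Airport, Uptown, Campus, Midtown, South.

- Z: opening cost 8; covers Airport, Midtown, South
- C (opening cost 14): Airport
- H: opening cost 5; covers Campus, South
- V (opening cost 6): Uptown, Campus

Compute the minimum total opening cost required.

14

This is a weighted set-cover instance.
The greedy cost-per-new-zone heuristic would pick H, Z, and V for 19, but a cheaper cover exists.
Choose Z and V: together they cover Airport, Uptown, Campus, Midtown, South — every zone.
Total opening cost: 8 + 6 = 14.
No cover costs less than 14.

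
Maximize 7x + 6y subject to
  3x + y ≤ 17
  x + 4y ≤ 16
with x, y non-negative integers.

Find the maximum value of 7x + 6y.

(x,y)=(5,2): 3·5+1·2=17≤17, 1·5+4·2=13≤16, objective 47.
(x,y)=(4,3): 3·4+1·3=15≤17, 1·4+4·3=16≤16, objective 46.
Maximum is 47 at (x,y)=(5,2).

47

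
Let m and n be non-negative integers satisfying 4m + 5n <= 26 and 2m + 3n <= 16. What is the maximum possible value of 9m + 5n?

(m,n)=(6,0) is feasible, giving 54.
(m,n)=(5,1) is feasible, giving 50.
(m,n)=(5,0) is feasible, giving 45.
No feasible integer point exceeds 54.

54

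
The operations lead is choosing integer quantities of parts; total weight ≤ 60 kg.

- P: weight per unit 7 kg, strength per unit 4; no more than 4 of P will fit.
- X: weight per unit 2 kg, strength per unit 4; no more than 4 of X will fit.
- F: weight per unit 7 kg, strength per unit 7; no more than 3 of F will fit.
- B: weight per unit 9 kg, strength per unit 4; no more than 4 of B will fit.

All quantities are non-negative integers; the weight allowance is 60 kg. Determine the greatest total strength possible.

53

This is a bounded integer knapsack.
Take 3×P, 4×X, 3×F, and 1×B: weight 59 ≤ 60, strength 3·4 + 4·4 + 3·7 + 1·4 = 53.
X has the best ratio (4/2) and is taken to its limit of 4; remaining capacity is filled optimally with the others.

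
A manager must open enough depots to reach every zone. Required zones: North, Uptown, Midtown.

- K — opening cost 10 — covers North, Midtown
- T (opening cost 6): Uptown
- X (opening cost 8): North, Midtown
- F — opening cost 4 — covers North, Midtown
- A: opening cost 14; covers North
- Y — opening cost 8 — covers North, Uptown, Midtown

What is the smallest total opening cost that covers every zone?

The greedy cost-per-new-zone heuristic would pick F and T for 10, but a cheaper cover exists.
Y alone covers North, Uptown, Midtown — every zone.
Total opening cost: 8.
No cover costs less than 8.

8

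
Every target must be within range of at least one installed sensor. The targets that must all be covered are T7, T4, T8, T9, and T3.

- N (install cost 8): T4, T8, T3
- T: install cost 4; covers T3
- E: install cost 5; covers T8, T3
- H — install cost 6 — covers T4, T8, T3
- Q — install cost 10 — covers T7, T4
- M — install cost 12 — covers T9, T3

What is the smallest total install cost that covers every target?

27

The greedy cost-per-new-target heuristic would pick H, Q, and M for 28, but a cheaper cover exists.
Choose E, Q, and M: together they cover T7, T4, T8, T9, T3 — every target.
Total install cost: 5 + 10 + 12 = 27.
No cover costs less than 27.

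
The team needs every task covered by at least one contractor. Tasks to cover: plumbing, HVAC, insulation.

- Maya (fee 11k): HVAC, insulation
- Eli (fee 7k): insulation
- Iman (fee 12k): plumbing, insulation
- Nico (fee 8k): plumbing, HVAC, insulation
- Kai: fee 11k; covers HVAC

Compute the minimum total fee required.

8

This is a weighted set-cover instance.
Nico alone covers plumbing, HVAC, insulation — every task.
Total fee: 8.
No cover costs less than 8.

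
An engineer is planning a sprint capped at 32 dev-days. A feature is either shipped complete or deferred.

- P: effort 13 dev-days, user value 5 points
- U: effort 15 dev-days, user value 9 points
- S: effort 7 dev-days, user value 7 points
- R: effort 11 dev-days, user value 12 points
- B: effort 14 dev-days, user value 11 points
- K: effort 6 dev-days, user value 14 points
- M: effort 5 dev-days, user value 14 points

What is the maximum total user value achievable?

47

Allowing fractional choices, the relaxed optimum would be about 49.4, but features are indivisible.
R + K + M: effort 11 + 6 + 5 = 22 ≤ 32, user value 12 + 14 + 14 = 40.
S + R + K + M: effort 7 + 11 + 6 + 5 = 29 ≤ 32, user value 7 + 12 + 14 + 14 = 47.
S + B + K + M: effort 7 + 14 + 6 + 5 = 32 ≤ 32, user value 7 + 11 + 14 + 14 = 46.
Best is S, R, K, and M with total user value 47.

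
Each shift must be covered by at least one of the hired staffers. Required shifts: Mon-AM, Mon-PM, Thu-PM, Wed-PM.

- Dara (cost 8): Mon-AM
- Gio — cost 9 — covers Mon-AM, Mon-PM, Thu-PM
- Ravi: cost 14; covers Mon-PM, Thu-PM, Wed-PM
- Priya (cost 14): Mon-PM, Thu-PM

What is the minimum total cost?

This is an integer covering problem.
The greedy cost-per-new-shift heuristic would pick Gio and Ravi for 23, but a cheaper cover exists.
Choose Dara and Ravi: together they cover Mon-AM, Mon-PM, Thu-PM, Wed-PM — every shift.
Total cost: 8 + 14 = 22.
No cover costs less than 22.

22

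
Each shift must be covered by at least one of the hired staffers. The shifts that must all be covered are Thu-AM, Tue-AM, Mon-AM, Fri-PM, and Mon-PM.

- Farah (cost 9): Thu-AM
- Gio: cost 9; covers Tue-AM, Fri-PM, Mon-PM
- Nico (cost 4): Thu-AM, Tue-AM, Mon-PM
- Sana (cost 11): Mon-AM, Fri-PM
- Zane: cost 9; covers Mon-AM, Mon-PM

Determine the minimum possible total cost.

15

This is a weighted set-cover instance.
Choose Nico and Sana: together they cover Thu-AM, Tue-AM, Mon-AM, Fri-PM, Mon-PM — every shift.
Total cost: 4 + 11 = 15.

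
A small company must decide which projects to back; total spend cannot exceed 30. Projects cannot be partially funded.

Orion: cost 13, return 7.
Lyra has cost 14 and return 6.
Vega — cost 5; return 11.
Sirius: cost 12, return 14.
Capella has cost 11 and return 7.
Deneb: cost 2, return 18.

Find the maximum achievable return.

Vega + Sirius + Deneb: cost 5 + 12 + 2 = 19 ≤ 30, return 11 + 14 + 18 = 43.
Vega + Sirius + Capella + Deneb: cost 5 + 12 + 11 + 2 = 30 ≤ 30, return 11 + 14 + 7 + 18 = 50.
Best is Vega, Sirius, Capella, and Deneb with total return 50.

50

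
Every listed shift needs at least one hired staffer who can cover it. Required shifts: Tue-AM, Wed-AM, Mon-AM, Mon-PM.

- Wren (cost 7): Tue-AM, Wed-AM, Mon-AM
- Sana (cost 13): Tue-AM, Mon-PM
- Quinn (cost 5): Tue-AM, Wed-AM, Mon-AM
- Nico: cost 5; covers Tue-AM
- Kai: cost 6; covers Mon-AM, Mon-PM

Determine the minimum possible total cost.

This is a weighted set-cover instance.
Choose Quinn and Kai: together they cover Tue-AM, Wed-AM, Mon-AM, Mon-PM — every shift.
Total cost: 5 + 6 = 11.
No cover costs less than 11.

11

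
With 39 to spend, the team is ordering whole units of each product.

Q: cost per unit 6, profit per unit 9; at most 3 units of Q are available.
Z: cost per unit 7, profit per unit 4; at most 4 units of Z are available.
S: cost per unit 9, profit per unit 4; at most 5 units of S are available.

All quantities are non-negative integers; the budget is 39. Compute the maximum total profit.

39

This is a bounded integer knapsack.
Q has the best ratio (9/6); taking only Q gives at most 3×9 = 27 (stopped by the supply cap of 3).
Mixing does better — 3×Q and 3×Z: cost 39 ≤ 39, profit 3·9 + 3·4 = 39.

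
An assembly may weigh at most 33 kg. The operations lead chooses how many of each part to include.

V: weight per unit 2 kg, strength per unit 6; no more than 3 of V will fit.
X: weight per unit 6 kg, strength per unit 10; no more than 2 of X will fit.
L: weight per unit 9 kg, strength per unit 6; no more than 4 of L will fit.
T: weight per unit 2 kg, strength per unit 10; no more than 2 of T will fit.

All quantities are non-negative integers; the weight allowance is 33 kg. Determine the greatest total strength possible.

This is a bounded integer knapsack.
3×V, 2×X, 1×L, and 2×T: weight 31 ≤ 33, strength 3·6 + 2·10 + 1·6 + 2·10 = 64.
2×V, 2×X, 1×L, and 2×T: weight 29 ≤ 33, strength 2·6 + 2·10 + 1·6 + 2·10 = 58.
Best is 64.

64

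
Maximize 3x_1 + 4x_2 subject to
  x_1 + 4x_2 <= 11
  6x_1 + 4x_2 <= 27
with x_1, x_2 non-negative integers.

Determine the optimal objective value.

Relaxing integrality, the LP optimum is 17.40 at (x_1,x_2) = (3.2, 1.95), which is not an integer point.
(x_1,x_2)=(3,2): 1·3+4·2=11≤11, 6·3+4·2=26≤27, objective 17.
(x_1,x_2)=(2,2): 1·2+4·2=10≤11, 6·2+4·2=20≤27, objective 14.
(x_1,x_2)=(3,1): 1·3+4·1=7≤11, 6·3+4·1=22≤27, objective 13.
No feasible integer point exceeds 17.

17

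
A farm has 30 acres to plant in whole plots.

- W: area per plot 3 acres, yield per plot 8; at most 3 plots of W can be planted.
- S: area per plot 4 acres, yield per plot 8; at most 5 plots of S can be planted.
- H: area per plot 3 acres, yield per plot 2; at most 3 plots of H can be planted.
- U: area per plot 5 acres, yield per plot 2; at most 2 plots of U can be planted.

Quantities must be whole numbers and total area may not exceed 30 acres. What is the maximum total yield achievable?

64

This is a bounded integer knapsack.
W has the best ratio (8/3); taking only W gives at most 3×8 = 24 (stopped by the supply cap of 3).
Mixing does better — 3×W and 5×S: area 29 ≤ 30, yield 3·8 + 5·8 = 64.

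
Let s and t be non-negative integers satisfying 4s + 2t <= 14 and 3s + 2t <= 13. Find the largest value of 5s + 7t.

42

The continuous relaxation peaks at (0, 6.5) with value 45.50; rounding to a feasible lattice point costs some objective.
(s,t)=(0,6): 4·0+2·6=12≤14, 3·0+2·6=12≤13, objective 42.
(s,t)=(1,5): 4·1+2·5=14≤14, 3·1+2·5=13≤13, objective 40.
(s,t)=(0,5): 4·0+2·5=10≤14, 3·0+2·5=10≤13, objective 35.
No feasible integer point exceeds 42.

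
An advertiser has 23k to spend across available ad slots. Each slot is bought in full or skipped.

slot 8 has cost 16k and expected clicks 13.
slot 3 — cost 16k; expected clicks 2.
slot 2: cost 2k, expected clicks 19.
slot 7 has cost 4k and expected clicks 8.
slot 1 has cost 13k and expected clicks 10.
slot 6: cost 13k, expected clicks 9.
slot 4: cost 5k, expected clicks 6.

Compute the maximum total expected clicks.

Take slot 8, slot 2, and slot 7: cost 16 + 2 + 4 = 22 ≤ 23, expected clicks 13 + 19 + 8 = 40.
No other feasible combination does better.

40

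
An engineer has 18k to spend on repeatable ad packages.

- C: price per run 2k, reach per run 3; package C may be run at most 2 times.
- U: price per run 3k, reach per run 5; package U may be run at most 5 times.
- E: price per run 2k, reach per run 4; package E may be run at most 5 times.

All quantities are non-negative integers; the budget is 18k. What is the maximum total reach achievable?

33

1×C, 2×U, and 5×E: price 18 ≤ 18, reach 1·3 + 2·5 + 5·4 = 33.
4×U and 3×E: price 18 ≤ 18, reach 4·5 + 3·4 = 32.
Best is 33.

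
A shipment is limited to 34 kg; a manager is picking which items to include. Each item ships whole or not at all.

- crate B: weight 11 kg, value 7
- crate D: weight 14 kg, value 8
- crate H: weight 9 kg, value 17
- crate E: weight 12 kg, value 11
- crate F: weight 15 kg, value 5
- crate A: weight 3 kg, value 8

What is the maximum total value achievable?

36

Allowing fractional choices, the relaxed optimum would be about 42.4, but items are indivisible.
crate H + crate E + crate A: weight 9 + 12 + 3 = 24 ≤ 34, value 17 + 11 + 8 = 36.
crate B + crate H + crate E: weight 11 + 9 + 12 = 32 ≤ 34, value 7 + 17 + 11 = 35.
Best is crate H, crate E, and crate A with total value 36.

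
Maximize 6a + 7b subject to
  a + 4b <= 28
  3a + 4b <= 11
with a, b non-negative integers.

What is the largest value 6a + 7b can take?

Relaxing integrality, the LP optimum is 22.00 at (a,b) = (3.67, 0), which is not an integer point.
(a,b)=(1,2): 1·1+4·2=9≤28, 3·1+4·2=11≤11, objective 20.
(a,b)=(2,1): 1·2+4·1=6≤28, 3·2+4·1=10≤11, objective 19.
(a,b)=(3,0): 1·3+4·0=3≤28, 3·3+4·0=9≤11, objective 18.
No feasible integer point exceeds 20.

20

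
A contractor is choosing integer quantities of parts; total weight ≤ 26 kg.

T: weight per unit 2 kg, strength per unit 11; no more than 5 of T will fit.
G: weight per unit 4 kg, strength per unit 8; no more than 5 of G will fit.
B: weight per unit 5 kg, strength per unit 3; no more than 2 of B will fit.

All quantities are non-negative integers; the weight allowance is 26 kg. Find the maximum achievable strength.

87

This is a bounded integer knapsack.
5×T and 3×G: weight 22 ≤ 26, strength 5·11 + 3·8 = 79.
5×T and 4×G: weight 26 ≤ 26, strength 5·11 + 4·8 = 87.
Best is 87.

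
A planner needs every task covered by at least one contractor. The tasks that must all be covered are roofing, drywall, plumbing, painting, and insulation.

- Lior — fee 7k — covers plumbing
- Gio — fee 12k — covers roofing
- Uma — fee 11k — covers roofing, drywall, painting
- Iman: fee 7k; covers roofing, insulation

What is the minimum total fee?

This is an integer covering problem.
Choose Lior, Uma, and Iman: together they cover roofing, drywall, plumbing, painting, insulation — every task.
Total fee: 7 + 11 + 7 = 25.

25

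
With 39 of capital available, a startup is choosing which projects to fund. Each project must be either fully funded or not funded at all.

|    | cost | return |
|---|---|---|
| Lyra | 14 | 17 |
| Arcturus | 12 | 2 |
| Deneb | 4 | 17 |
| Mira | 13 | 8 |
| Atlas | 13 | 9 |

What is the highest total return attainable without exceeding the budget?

43

Lyra + Deneb + Atlas: cost 14 + 4 + 13 = 31 ≤ 39, return 17 + 17 + 9 = 43.
Lyra + Deneb + Mira: cost 14 + 4 + 13 = 31 ≤ 39, return 17 + 17 + 8 = 42.
Best is Lyra, Deneb, and Atlas with total return 43.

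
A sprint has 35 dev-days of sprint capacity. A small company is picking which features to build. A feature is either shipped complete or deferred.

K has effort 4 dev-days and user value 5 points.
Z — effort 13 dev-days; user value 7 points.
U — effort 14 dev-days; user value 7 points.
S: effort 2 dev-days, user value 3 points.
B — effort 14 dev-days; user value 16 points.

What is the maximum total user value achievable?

Allowing fractional choices, the relaxed optimum would be about 32.0, but features are indivisible.
K + Z + S + B: effort 4 + 13 + 2 + 14 = 33 ≤ 35, user value 5 + 7 + 3 + 16 = 31.
K + Z + B: effort 4 + 13 + 14 = 31 ≤ 35, user value 5 + 7 + 16 = 28.
K + U + S + B: effort 4 + 14 + 2 + 14 = 34 ≤ 35, user value 5 + 7 + 3 + 16 = 31.
The maximum user value is 31; one optimal choice is K, Z, S, and B.

31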